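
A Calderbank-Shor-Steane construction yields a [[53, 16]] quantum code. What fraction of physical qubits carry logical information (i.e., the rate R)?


Code rate R = k/n
= 16/53
= 0.3019

0.3019


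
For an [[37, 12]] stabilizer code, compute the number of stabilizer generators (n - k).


For an [[n,k]] stabilizer code:
Number of stabilizer generators = n - k
= 37 - 12
= 25

25


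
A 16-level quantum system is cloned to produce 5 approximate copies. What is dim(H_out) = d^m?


Output space = H^(tensor 5) where dim(H) = 16
dim = 16^5
= 256 (after 2 factors)
= 4096 (after 3 factors)
= 65536 (after 4 factors)
= 1048576 (after 5 factors)
= 1048576

1048576


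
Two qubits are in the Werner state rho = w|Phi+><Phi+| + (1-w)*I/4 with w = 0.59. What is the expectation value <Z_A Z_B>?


|Phi+> = (|00> + |11>)/sqrt(2)
For the pure Bell state, <Z_A Z_B> = +1 (Bell-state Pauli correlator).
The maximally-mixed part I/4 has tr(I/4 * P tensor P) = 0 for any traceless Pauli P.
So <Z_A Z_B>_rho = w * (+1) + (1 - w) * 0
= 0.59 * (+1)
= 0.5900

0.5900


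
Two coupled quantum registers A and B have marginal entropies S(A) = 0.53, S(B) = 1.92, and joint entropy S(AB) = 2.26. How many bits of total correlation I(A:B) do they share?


I(A:B) = S(A) + S(B) - S(AB)
= 0.53 + 1.92 - 2.26
= 0.1900

0.1900


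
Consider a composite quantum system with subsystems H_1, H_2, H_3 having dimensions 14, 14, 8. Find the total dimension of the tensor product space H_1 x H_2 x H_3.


dim(H_1 x H_2 x H_3) = 14 * 14 * 8
= 196 * 8
= 1568

1568


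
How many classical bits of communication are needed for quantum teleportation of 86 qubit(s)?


Quantum teleportation requires 2 classical bits per qubit teleported.
86 qubit(s) -> 2 * 86 = 172 classical bits

172


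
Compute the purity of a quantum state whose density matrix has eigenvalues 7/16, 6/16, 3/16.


tr(rho^2) = sum of eigenvalues squared
= (7/16)^2 + (6/16)^2 + (3/16)^2
= (49 + 36 + 9) / 256
= 94/256
= 0.3672

0.3672


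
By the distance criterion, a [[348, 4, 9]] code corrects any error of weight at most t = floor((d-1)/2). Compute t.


Code parameters: [[348, 4, 9]], distance d = 9.
Number of correctable errors = floor((d-1)/2)
= floor((9 - 1)/2)
= floor(8/2)
= 4

4


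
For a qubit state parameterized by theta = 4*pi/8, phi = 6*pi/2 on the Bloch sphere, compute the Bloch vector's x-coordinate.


theta = 1.5708, phi = 9.4248
r_x = sin(theta)*cos(phi) = 1.0000 * -1.0000
r_x = -1.0000

-1.0000


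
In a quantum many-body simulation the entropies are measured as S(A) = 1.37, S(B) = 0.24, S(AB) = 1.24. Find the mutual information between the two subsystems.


I(A:B) = S(A) + S(B) - S(AB)
= 1.37 + 0.24 - 1.24
= 0.3700

0.3700


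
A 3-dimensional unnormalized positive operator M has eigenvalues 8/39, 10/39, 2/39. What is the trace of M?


tr(M) = sum of eigenvalues
= 8/39 + 10/39 + 2/39
= 20/39
= 0.5128

0.5128


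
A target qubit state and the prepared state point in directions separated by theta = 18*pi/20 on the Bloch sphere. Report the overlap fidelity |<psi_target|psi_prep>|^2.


For states separated by angle theta on Bloch sphere:
F = cos^2(theta/2)
theta = 18*pi/20 = 2.8274
theta/2 = 1.4137
cos(theta/2) = 0.1564
F = 0.0245

0.0245


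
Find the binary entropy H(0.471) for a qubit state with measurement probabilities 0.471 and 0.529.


S = -p*log2(p) - (1-p)*log2(1-p)
p = 0.4710, 1-p = 0.5290
= -0.4710 * log2(0.4710) - 0.5290 * log2(0.5290)
= -(-0.5116) - (-0.4860)
= 0.9976

0.9976


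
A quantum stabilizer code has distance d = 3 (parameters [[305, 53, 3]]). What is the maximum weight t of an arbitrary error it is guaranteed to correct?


Code parameters: [[305, 53, 3]], distance d = 3.
Number of correctable errors = floor((d-1)/2)
= floor((3 - 1)/2)
= floor(2/2)
= 1

1


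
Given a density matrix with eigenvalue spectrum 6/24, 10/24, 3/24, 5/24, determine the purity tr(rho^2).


tr(rho^2) = sum of eigenvalues squared
= (6/24)^2 + (10/24)^2 + (3/24)^2 + (5/24)^2
= (36 + 100 + 9 + 25) / 576
= 170/576
= 0.2951

0.2951


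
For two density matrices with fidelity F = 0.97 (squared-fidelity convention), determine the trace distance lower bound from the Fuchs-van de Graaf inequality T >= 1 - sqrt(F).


Fuchs-van de Graaf (squared-fidelity convention): 1 - sqrt(F) <= T <= sqrt(1 - F).
Lower bound: T >= 1 - sqrt(F)
sqrt(F) = sqrt(0.97) = 0.9849
T >= 1 - 0.9849
T >= 0.0151

0.0151


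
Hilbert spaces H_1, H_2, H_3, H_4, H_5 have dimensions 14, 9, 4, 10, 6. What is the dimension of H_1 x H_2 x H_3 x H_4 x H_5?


dim(H_1 x H_2 x H_3 x H_4 x H_5) = 14 * 9 * 4 * 10 * 6
= 126 * 4 * 10 * 6
= 504 * 10 * 6
= 5040 * 6
= 30240

30240


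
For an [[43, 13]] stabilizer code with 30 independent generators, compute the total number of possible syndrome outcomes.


Each stabilizer generator gives a binary (+1 or -1) measurement outcome.
With 30 independent generators:
Total syndromes = 2^30
= 1073741824

1073741824


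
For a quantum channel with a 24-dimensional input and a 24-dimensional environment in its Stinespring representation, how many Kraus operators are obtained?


Tracing out the environment in an orthonormal basis {|i>_E} gives Kraus operators K_i = <i|_E U |0>_E.
Number of Kraus operators = dim(H_env) = d_env
= 24

24


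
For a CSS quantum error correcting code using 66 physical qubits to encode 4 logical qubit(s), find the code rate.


Code rate R = k/n
= 4/66
= 0.0606

0.0606


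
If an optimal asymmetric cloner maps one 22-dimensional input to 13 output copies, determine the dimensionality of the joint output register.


Output space = H^(tensor 13) where dim(H) = 22
dim = 22^13
= 484 (after 2 factors)
= 10648 (after 3 factors)
= 234256 (after 4 factors)
= 5153632 (after 5 factors)
= 113379904 (after 6 factors)
= 2494357888 (after 7 factors)
= 54875873536 (after 8 factors)
= 1207269217792 (after 9 factors)
= 26559922791424 (after 10 factors)
= 584318301411328 (after 11 factors)
= 12855002631049216 (after 12 factors)
= 282810057883082752 (after 13 factors)
= 282810057883082752

282810057883082752


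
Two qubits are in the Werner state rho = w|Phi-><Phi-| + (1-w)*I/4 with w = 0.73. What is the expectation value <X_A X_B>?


|Phi-> = (|00> - |11>)/sqrt(2)
For the pure Bell state, <X_A X_B> = -1 (Bell-state Pauli correlator).
The maximally-mixed part I/4 has tr(I/4 * P tensor P) = 0 for any traceless Pauli P.
So <X_A X_B>_rho = w * (-1) + (1 - w) * 0
= 0.73 * (-1)
= -0.7300

-0.7300


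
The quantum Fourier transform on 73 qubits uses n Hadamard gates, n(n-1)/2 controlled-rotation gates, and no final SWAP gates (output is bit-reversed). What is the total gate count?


Hadamard gates: 73
Controlled rotations: n*(n-1)/2 = 73*72/2 = 2628
SWAP gates: 0 (omitted)
Total = 73 + 2628
= 2701

2701


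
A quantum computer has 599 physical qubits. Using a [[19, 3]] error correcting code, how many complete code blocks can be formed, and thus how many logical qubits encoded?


Each code block uses 19 physical qubits for 3 logical qubit(s).
Number of complete blocks = floor(599 / 19) = 31
Logical qubits = 31 * 3
= 93

93


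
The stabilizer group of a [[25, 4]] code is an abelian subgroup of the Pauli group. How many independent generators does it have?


For an [[n,k]] stabilizer code:
Number of stabilizer generators = n - k
= 25 - 4
= 21

21


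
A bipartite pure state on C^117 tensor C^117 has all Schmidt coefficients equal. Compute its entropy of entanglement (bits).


For a maximally entangled state in d x d:
S = log2(d) = log2(117)
= 6.8704

6.8704


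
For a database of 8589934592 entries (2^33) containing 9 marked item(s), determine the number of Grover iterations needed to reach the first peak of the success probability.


After j Grover iterations the success probability is P(j) = sin^2((2j+1)*theta), where sin(theta) = sqrt(k/N).
N = 2^33 = 8589934592, k = 9
sin(theta) = sqrt(k/N) = 3.236877966e-05
theta = arcsin(sqrt(k/N)) = 3.236877966e-05 rad
P(j) reaches its first maximum when (2j+1)*theta is as close as possible to pi/2, i.e. j = round(pi/(4*theta) - 1/2).
pi/(4*theta) - 1/2 = 24263.5647
(For comparison, the common estimate pi/4 * sqrt(N/k) = 24264.0647; the exact maximiser is used here.)
Optimal iterations = 24264

24264


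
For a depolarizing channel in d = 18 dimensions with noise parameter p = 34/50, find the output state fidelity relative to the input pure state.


F = (1-p) + p/d
= (1 - 0.6800) + 0.6800/18
= 0.3200 + 0.0378
= 0.3578

0.3578


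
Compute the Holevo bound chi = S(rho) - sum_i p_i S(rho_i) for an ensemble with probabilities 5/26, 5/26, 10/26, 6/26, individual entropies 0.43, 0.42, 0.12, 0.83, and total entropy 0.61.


chi = S(rho) - sum_i p_i * S(rho_i)
Weighted entropy = 5/26 * 0.43 + 5/26 * 0.42 + 10/26 * 0.12 + 6/26 * 0.83
= 0.4012
chi = 0.61 - 0.4012
= 0.2088

0.2088


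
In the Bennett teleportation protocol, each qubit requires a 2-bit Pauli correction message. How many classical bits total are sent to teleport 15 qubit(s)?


Quantum teleportation requires 2 classical bits per qubit teleported.
15 qubit(s) -> 2 * 15 = 30 classical bits

30


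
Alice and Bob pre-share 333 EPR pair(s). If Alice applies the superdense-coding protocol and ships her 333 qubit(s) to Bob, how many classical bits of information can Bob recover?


Superdense coding allows 2 classical bits per shared entangled pair.
333 pair(s) -> 2 * 333 = 666 classical bits

666


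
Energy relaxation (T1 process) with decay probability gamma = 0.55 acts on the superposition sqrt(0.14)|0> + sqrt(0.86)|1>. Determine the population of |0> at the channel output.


For amplitude damping with parameter gamma on state sqrt(a)|0> + sqrt(b)|1>:
alpha^2 = 0.14, beta^2 = 0.86
P(|0>) = alpha^2 + gamma * beta^2
= 0.14 + 0.55 * 0.86
= 0.14 + 0.4730
= 0.6130

0.6130


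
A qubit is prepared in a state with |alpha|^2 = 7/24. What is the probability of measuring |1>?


|alpha|^2 = 7/24 = 0.2917
|beta|^2 = 1 - 7/24 = 17/24 = 0.7083
P(|1>) = |beta|^2 = 0.7083

0.7083


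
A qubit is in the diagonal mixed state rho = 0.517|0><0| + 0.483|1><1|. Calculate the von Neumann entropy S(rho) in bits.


S = -p*log2(p) - (1-p)*log2(1-p)
p = 0.5170, 1-p = 0.4830
= -0.5170 * log2(0.5170) - 0.4830 * log2(0.4830)
= -(-0.4921) - (-0.5071)
= 0.9992

0.9992


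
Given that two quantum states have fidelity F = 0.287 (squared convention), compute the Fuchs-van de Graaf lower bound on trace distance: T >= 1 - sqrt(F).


Fuchs-van de Graaf (squared-fidelity convention): 1 - sqrt(F) <= T <= sqrt(1 - F).
Lower bound: T >= 1 - sqrt(F)
sqrt(F) = sqrt(0.287) = 0.5357
T >= 1 - 0.5357
T >= 0.4643

0.4643


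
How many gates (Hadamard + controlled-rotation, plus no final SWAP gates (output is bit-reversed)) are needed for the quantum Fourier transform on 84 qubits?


Hadamard gates: 84
Controlled rotations: n*(n-1)/2 = 84*83/2 = 3486
SWAP gates: 0 (omitted)
Total = 84 + 3486
= 3570

3570


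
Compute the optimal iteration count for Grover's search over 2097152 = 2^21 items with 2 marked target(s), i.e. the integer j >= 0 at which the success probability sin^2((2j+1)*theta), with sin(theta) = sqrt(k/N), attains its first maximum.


After j Grover iterations the success probability is P(j) = sin^2((2j+1)*theta), where sin(theta) = sqrt(k/N).
N = 2^21 = 2097152, k = 2
sin(theta) = sqrt(k/N) = 0.0009765625
theta = arcsin(sqrt(k/N)) = 0.0009765626552 rad
P(j) reaches its first maximum when (2j+1)*theta is as close as possible to pi/2, i.e. j = round(pi/(4*theta) - 1/2).
pi/(4*theta) - 1/2 = 803.7476
(For comparison, the common estimate pi/4 * sqrt(N/k) = 804.2477; the exact maximiser is used here.)
Optimal iterations = 804

804


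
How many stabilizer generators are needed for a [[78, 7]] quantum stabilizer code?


For an [[n,k]] stabilizer code:
Number of stabilizer generators = n - k
= 78 - 7
= 71

71


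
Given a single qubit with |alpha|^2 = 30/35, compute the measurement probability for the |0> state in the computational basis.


|alpha|^2 = 30/35 = 0.8571
|beta|^2 = 1 - 30/35 = 5/35 = 0.1429
P(|0>) = |alpha|^2 = 0.8571

0.8571


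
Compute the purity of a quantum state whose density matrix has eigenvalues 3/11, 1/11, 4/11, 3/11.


tr(rho^2) = sum of eigenvalues squared
= (3/11)^2 + (1/11)^2 + (4/11)^2 + (3/11)^2
= (9 + 1 + 16 + 9) / 121
= 35/121
= 0.2893

0.2893


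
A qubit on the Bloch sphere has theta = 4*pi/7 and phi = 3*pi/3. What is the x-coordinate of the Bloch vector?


theta = 1.7952, phi = 3.1416
r_x = sin(theta)*cos(phi) = 0.9749 * -1.0000
r_x = -0.9749

-0.9749


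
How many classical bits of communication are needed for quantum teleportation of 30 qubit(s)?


Quantum teleportation requires 2 classical bits per qubit teleported.
30 qubit(s) -> 2 * 30 = 60 classical bits

60


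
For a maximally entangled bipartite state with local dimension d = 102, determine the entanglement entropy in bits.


For a maximally entangled state in d x d:
S = log2(d) = log2(102)
= 6.6724

6.6724


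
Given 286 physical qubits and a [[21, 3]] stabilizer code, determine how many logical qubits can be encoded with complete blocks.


Each code block uses 21 physical qubits for 3 logical qubit(s).
Number of complete blocks = floor(286 / 21) = 13
Logical qubits = 13 * 3
= 39

39


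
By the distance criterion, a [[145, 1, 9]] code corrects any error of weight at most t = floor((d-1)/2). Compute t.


Code parameters: [[145, 1, 9]], distance d = 9.
Number of correctable errors = floor((d-1)/2)
= floor((9 - 1)/2)
= floor(8/2)
= 4

4


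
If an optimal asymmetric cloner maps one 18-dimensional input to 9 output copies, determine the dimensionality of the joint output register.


Output space = H^(tensor 9) where dim(H) = 18
dim = 18^9
= 324 (after 2 factors)
= 5832 (after 3 factors)
= 104976 (after 4 factors)
= 1889568 (after 5 factors)
= 34012224 (after 6 factors)
= 612220032 (after 7 factors)
= 11019960576 (after 8 factors)
= 198359290368 (after 9 factors)
= 198359290368

198359290368


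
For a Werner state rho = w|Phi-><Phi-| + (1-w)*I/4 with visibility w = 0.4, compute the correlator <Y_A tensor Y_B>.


|Phi-> = (|00> - |11>)/sqrt(2)
For the pure Bell state, <Y_A Y_B> = +1 (Bell-state Pauli correlator).
The maximally-mixed part I/4 has tr(I/4 * P tensor P) = 0 for any traceless Pauli P.
So <Y_A Y_B>_rho = w * (+1) + (1 - w) * 0
= 0.4 * (+1)
= 0.4000

0.4000


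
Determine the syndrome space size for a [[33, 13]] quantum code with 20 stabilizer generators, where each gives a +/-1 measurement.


Each stabilizer generator gives a binary (+1 or -1) measurement outcome.
With 20 independent generators:
Total syndromes = 2^20
= 1048576

1048576


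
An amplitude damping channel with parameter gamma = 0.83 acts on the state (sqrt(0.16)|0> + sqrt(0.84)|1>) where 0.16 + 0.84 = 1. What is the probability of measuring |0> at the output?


For amplitude damping with parameter gamma on state sqrt(a)|0> + sqrt(b)|1>:
alpha^2 = 0.16, beta^2 = 0.84
P(|0>) = alpha^2 + gamma * beta^2
= 0.16 + 0.83 * 0.84
= 0.16 + 0.6972
= 0.8572

0.8572


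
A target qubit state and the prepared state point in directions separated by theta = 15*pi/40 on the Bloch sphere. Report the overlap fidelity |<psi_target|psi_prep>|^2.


For states separated by angle theta on Bloch sphere:
F = cos^2(theta/2)
theta = 15*pi/40 = 1.1781
theta/2 = 0.5890
cos(theta/2) = 0.8315
F = 0.6913

0.6913


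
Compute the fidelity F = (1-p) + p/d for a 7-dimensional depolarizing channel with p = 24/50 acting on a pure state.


F = (1-p) + p/d
= (1 - 0.4800) + 0.4800/7
= 0.5200 + 0.0686
= 0.5886

0.5886


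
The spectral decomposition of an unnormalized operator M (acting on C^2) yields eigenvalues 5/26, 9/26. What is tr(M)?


tr(M) = sum of eigenvalues
= 5/26 + 9/26
= 14/26
= 0.5385

0.5385


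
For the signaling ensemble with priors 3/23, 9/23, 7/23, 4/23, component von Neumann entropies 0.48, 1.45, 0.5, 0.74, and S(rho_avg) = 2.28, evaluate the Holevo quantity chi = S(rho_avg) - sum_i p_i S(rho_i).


chi = S(rho) - sum_i p_i * S(rho_i)
Weighted entropy = 3/23 * 0.48 + 9/23 * 1.45 + 7/23 * 0.5 + 4/23 * 0.74
= 0.9109
chi = 2.28 - 0.9109
= 1.3691

1.3691


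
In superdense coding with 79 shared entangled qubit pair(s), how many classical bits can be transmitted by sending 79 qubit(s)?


Superdense coding allows 2 classical bits per shared entangled pair.
79 pair(s) -> 2 * 79 = 158 classical bits

158


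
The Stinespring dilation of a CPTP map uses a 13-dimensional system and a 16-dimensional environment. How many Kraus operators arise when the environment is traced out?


Tracing out the environment in an orthonormal basis {|i>_E} gives Kraus operators K_i = <i|_E U |0>_E.
Number of Kraus operators = dim(H_env) = d_env
= 16

16


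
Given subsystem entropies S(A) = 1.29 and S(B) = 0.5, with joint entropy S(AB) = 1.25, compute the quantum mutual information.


I(A:B) = S(A) + S(B) - S(AB)
= 1.29 + 0.5 - 1.25
= 0.5400

0.5400


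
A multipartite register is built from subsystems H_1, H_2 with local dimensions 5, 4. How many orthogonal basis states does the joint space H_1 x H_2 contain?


dim(H_1 x H_2) = 5 * 4
= 20

20


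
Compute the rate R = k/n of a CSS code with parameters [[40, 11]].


Code rate R = k/n
= 11/40
= 0.2750

0.2750


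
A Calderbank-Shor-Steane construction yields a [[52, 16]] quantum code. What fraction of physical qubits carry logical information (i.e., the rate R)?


Code rate R = k/n
= 16/52
= 0.3077

0.3077


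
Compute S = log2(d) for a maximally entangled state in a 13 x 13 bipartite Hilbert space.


For a maximally entangled state in d x d:
S = log2(d) = log2(13)
= 3.7004

3.7004


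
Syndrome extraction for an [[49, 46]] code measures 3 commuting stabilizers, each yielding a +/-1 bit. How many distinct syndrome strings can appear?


Each stabilizer generator gives a binary (+1 or -1) measurement outcome.
With 3 independent generators:
Total syndromes = 2^3
= 8

8


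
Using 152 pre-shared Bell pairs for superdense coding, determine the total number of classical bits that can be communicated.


Superdense coding allows 2 classical bits per shared entangled pair.
152 pair(s) -> 2 * 152 = 304 classical bits

304


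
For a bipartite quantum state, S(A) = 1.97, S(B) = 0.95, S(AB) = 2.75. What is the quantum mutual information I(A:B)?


I(A:B) = S(A) + S(B) - S(AB)
= 1.97 + 0.95 - 2.75
= 0.1700

0.1700


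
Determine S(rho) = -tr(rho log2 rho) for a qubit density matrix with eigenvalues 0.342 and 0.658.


S = -p*log2(p) - (1-p)*log2(1-p)
p = 0.3420, 1-p = 0.6580
= -0.3420 * log2(0.3420) - 0.6580 * log2(0.6580)
= -(-0.5294) - (-0.3973)
= 0.9267

0.9267


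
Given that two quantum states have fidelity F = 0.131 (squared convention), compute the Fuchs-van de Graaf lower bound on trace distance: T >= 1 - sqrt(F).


Fuchs-van de Graaf (squared-fidelity convention): 1 - sqrt(F) <= T <= sqrt(1 - F).
Lower bound: T >= 1 - sqrt(F)
sqrt(F) = sqrt(0.131) = 0.3619
T >= 1 - 0.3619
T >= 0.6381

0.6381


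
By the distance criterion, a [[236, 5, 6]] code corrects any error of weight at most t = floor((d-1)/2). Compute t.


Code parameters: [[236, 5, 6]], distance d = 6.
Number of correctable errors = floor((d-1)/2)
= floor((6 - 1)/2)
= floor(5/2)
= 2

2


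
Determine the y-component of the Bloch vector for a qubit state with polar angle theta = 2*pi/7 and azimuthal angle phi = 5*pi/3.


theta = 0.8976, phi = 5.2360
r_y = sin(theta)*sin(phi) = 0.7818 * -0.8660
r_y = -0.6771

-0.6771


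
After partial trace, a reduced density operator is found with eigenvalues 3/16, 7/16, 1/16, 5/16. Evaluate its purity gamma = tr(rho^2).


tr(rho^2) = sum of eigenvalues squared
= (3/16)^2 + (7/16)^2 + (1/16)^2 + (5/16)^2
= (9 + 49 + 1 + 25) / 256
= 84/256
= 0.3281

0.3281


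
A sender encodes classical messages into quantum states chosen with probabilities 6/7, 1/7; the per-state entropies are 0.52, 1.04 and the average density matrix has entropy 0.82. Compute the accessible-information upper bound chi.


chi = S(rho) - sum_i p_i * S(rho_i)
Weighted entropy = 6/7 * 0.52 + 1/7 * 1.04
= 0.5943
chi = 0.82 - 0.5943
= 0.2257

0.2257


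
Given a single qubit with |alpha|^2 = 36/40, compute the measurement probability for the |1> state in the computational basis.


|alpha|^2 = 36/40 = 0.9000
|beta|^2 = 1 - 36/40 = 4/40 = 0.1000
P(|1>) = |beta|^2 = 0.1000

0.1000


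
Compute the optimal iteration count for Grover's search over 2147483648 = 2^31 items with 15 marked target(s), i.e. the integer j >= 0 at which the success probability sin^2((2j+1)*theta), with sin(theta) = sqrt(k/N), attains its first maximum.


After j Grover iterations the success probability is P(j) = sin^2((2j+1)*theta), where sin(theta) = sqrt(k/N).
N = 2^31 = 2147483648, k = 15
sin(theta) = sqrt(k/N) = 8.35758297e-05
theta = arcsin(sqrt(k/N)) = 8.357582979e-05 rad
P(j) reaches its first maximum when (2j+1)*theta is as close as possible to pi/2, i.e. j = round(pi/(4*theta) - 1/2).
pi/(4*theta) - 1/2 = 9396.9318
(For comparison, the common estimate pi/4 * sqrt(N/k) = 9397.4318; the exact maximiser is used here.)
Optimal iterations = 9397

9397


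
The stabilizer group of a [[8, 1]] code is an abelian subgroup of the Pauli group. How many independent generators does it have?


For an [[n,k]] stabilizer code:
Number of stabilizer generators = n - k
= 8 - 1
= 7

7


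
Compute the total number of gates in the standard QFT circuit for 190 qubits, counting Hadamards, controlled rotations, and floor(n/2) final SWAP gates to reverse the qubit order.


Hadamard gates: 190
Controlled rotations: n*(n-1)/2 = 190*189/2 = 17955
SWAP gates: floor(n/2) = floor(190/2) = 95
Total = 190 + 17955 + 95
= 18240

18240


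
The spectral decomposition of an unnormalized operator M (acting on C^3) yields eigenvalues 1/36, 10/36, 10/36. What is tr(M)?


tr(M) = sum of eigenvalues
= 1/36 + 10/36 + 10/36
= 21/36
= 0.5833

0.5833


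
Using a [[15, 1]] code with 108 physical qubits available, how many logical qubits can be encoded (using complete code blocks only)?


Each code block uses 15 physical qubits for 1 logical qubit(s).
Number of complete blocks = floor(108 / 15) = 7
Logical qubits = 7 * 1
= 7

7


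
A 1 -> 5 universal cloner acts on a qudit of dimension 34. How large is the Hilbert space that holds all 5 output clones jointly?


Output space = H^(tensor 5) where dim(H) = 34
dim = 34^5
= 1156 (after 2 factors)
= 39304 (after 3 factors)
= 1336336 (after 4 factors)
= 45435424 (after 5 factors)
= 45435424

45435424


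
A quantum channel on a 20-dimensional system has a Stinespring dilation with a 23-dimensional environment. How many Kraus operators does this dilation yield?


Tracing out the environment in an orthonormal basis {|i>_E} gives Kraus operators K_i = <i|_E U |0>_E.
Number of Kraus operators = dim(H_env) = d_env
= 23

23


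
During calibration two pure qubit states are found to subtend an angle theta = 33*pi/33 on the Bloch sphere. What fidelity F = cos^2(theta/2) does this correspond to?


For states separated by angle theta on Bloch sphere:
F = cos^2(theta/2)
theta = 33*pi/33 = 3.1416
theta/2 = 1.5708
cos(theta/2) = 0.0000
F = 0.0000

0.0000


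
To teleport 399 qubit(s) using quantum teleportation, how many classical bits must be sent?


Quantum teleportation requires 2 classical bits per qubit teleported.
399 qubit(s) -> 2 * 399 = 798 classical bits

798


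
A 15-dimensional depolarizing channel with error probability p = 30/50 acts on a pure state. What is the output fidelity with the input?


F = (1-p) + p/d
= (1 - 0.6000) + 0.6000/15
= 0.4000 + 0.0400
= 0.4400

0.4400


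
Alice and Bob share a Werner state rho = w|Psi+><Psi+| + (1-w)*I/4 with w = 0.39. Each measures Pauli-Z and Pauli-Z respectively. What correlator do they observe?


|Psi+> = (|01> + |10>)/sqrt(2)
For the pure Bell state, <Z_A Z_B> = -1 (Bell-state Pauli correlator).
The maximally-mixed part I/4 has tr(I/4 * P tensor P) = 0 for any traceless Pauli P.
So <Z_A Z_B>_rho = w * (-1) + (1 - w) * 0
= 0.39 * (-1)
= -0.3900

-0.3900


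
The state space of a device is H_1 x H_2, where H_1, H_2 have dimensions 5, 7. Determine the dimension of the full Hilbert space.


dim(H_1 x H_2) = 5 * 7
= 35

35


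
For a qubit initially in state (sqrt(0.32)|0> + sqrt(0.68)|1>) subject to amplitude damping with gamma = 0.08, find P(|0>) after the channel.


For amplitude damping with parameter gamma on state sqrt(a)|0> + sqrt(b)|1>:
alpha^2 = 0.32, beta^2 = 0.68
P(|0>) = alpha^2 + gamma * beta^2
= 0.32 + 0.08 * 0.68
= 0.32 + 0.0544
= 0.3744

0.3744


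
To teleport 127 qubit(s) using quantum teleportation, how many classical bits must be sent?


Quantum teleportation requires 2 classical bits per qubit teleported.
127 qubit(s) -> 2 * 127 = 254 classical bits

254


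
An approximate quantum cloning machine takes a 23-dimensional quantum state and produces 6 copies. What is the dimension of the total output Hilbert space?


Output space = H^(tensor 6) where dim(H) = 23
dim = 23^6
= 529 (after 2 factors)
= 12167 (after 3 factors)
= 279841 (after 4 factors)
= 6436343 (after 5 factors)
= 148035889 (after 6 factors)
= 148035889

148035889


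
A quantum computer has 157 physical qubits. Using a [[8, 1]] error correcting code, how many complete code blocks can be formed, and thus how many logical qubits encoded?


Each code block uses 8 physical qubits for 1 logical qubit(s).
Number of complete blocks = floor(157 / 8) = 19
Logical qubits = 19 * 1
= 19

19


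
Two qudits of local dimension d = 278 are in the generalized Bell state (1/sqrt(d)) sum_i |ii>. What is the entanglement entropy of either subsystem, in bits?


For a maximally entangled state in d x d:
S = log2(d) = log2(278)
= 8.1189

8.1189


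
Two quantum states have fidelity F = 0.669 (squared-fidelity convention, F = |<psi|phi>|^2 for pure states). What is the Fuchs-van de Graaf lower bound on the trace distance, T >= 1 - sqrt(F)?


Fuchs-van de Graaf (squared-fidelity convention): 1 - sqrt(F) <= T <= sqrt(1 - F).
Lower bound: T >= 1 - sqrt(F)
sqrt(F) = sqrt(0.669) = 0.8179
T >= 1 - 0.8179
T >= 0.1821

0.1821


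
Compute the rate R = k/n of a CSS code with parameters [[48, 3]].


Code rate R = k/n
= 3/48
= 0.0625

0.0625


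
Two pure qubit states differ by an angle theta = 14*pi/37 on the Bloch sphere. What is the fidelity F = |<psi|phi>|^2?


For states separated by angle theta on Bloch sphere:
F = cos^2(theta/2)
theta = 14*pi/37 = 1.1887
theta/2 = 0.5944
cos(theta/2) = 0.8285
F = 0.6864

0.6864


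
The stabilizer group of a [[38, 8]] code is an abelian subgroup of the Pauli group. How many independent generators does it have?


For an [[n,k]] stabilizer code:
Number of stabilizer generators = n - k
= 38 - 8
= 30

30


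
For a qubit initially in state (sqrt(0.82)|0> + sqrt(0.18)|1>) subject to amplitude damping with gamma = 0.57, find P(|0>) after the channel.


For amplitude damping with parameter gamma on state sqrt(a)|0> + sqrt(b)|1>:
alpha^2 = 0.82, beta^2 = 0.18
P(|0>) = alpha^2 + gamma * beta^2
= 0.82 + 0.57 * 0.18
= 0.82 + 0.1026
= 0.9226

0.9226


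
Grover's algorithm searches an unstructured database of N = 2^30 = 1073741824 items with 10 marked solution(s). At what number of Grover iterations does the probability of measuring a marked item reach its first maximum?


After j Grover iterations the success probability is P(j) = sin^2((2j+1)*theta), where sin(theta) = sqrt(k/N).
N = 2^30 = 1073741824, k = 10
sin(theta) = sqrt(k/N) = 9.650505555e-05
theta = arcsin(sqrt(k/N)) = 9.65050557e-05 rad
P(j) reaches its first maximum when (2j+1)*theta is as close as possible to pi/2, i.e. j = round(pi/(4*theta) - 1/2).
pi/(4*theta) - 1/2 = 8137.9147
(For comparison, the common estimate pi/4 * sqrt(N/k) = 8138.4147; the exact maximiser is used here.)
Optimal iterations = 8138

8138


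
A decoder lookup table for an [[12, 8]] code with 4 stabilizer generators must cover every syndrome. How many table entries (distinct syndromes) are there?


Each stabilizer generator gives a binary (+1 or -1) measurement outcome.
With 4 independent generators:
Total syndromes = 2^4
= 16

16


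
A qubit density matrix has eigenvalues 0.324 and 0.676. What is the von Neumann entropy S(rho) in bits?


S = -p*log2(p) - (1-p)*log2(1-p)
p = 0.3240, 1-p = 0.6760
= -0.3240 * log2(0.3240) - 0.6760 * log2(0.6760)
= -(-0.5268) - (-0.3819)
= 0.9087

0.9087


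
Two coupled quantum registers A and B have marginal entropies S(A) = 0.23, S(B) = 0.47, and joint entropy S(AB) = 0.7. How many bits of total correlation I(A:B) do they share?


I(A:B) = S(A) + S(B) - S(AB)
= 0.23 + 0.47 - 0.7
= 0.0000

0.0000


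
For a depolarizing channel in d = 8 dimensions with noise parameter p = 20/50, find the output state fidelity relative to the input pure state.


F = (1-p) + p/d
= (1 - 0.4000) + 0.4000/8
= 0.6000 + 0.0500
= 0.6500

0.6500


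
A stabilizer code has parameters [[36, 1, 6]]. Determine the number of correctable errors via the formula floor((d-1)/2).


Code parameters: [[36, 1, 6]], distance d = 6.
Number of correctable errors = floor((d-1)/2)
= floor((6 - 1)/2)
= floor(5/2)
= 2

2


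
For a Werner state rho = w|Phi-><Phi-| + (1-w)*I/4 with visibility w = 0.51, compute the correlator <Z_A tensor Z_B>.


|Phi-> = (|00> - |11>)/sqrt(2)
For the pure Bell state, <Z_A Z_B> = +1 (Bell-state Pauli correlator).
The maximally-mixed part I/4 has tr(I/4 * P tensor P) = 0 for any traceless Pauli P.
So <Z_A Z_B>_rho = w * (+1) + (1 - w) * 0
= 0.51 * (+1)
= 0.5100

0.5100


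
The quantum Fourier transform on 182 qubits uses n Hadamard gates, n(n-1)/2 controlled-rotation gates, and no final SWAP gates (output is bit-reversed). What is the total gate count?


Hadamard gates: 182
Controlled rotations: n*(n-1)/2 = 182*181/2 = 16471
SWAP gates: 0 (omitted)
Total = 182 + 16471
= 16653

16653


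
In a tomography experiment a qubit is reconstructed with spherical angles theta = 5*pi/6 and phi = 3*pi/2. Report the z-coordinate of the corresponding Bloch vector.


theta = 2.6180, phi = 4.7124
r_z = cos(theta) = -0.8660

-0.8660


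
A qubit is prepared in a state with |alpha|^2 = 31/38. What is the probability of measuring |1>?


|alpha|^2 = 31/38 = 0.8158
|beta|^2 = 1 - 31/38 = 7/38 = 0.1842
P(|1>) = |beta|^2 = 0.1842

0.1842


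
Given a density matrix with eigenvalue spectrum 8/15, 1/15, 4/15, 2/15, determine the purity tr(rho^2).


tr(rho^2) = sum of eigenvalues squared
= (8/15)^2 + (1/15)^2 + (4/15)^2 + (2/15)^2
= (64 + 1 + 16 + 4) / 225
= 85/225
= 0.3778

0.3778


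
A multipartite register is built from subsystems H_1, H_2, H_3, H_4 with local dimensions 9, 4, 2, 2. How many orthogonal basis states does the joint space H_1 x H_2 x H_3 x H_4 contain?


dim(H_1 x H_2 x H_3 x H_4) = 9 * 4 * 2 * 2
= 36 * 2 * 2
= 72 * 2
= 144

144


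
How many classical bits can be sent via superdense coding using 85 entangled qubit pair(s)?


Superdense coding allows 2 classical bits per shared entangled pair.
85 pair(s) -> 2 * 85 = 170 classical bits

170


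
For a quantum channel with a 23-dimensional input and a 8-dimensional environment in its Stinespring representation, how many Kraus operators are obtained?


Tracing out the environment in an orthonormal basis {|i>_E} gives Kraus operators K_i = <i|_E U |0>_E.
Number of Kraus operators = dim(H_env) = d_env
= 8

8


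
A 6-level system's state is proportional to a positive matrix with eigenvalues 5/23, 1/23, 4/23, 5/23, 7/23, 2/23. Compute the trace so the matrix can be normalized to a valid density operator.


tr(M) = sum of eigenvalues
= 5/23 + 1/23 + 4/23 + 5/23 + 7/23 + 2/23
= 24/23
= 1.0435

1.0435


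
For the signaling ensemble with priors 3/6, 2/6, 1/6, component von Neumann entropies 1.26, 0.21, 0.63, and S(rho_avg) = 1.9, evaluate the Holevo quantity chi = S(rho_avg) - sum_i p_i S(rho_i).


chi = S(rho) - sum_i p_i * S(rho_i)
Weighted entropy = 3/6 * 1.26 + 2/6 * 0.21 + 1/6 * 0.63
= 0.8050
chi = 1.9 - 0.8050
= 1.0950

1.0950


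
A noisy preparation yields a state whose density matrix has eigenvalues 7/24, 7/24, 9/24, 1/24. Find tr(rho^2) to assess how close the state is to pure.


tr(rho^2) = sum of eigenvalues squared
= (7/24)^2 + (7/24)^2 + (9/24)^2 + (1/24)^2
= (49 + 49 + 81 + 1) / 576
= 180/576
= 0.3125

0.3125


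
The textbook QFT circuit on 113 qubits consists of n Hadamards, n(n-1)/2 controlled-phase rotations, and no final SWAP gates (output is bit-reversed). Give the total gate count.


Hadamard gates: 113
Controlled rotations: n*(n-1)/2 = 113*112/2 = 6328
SWAP gates: 0 (omitted)
Total = 113 + 6328
= 6441

6441


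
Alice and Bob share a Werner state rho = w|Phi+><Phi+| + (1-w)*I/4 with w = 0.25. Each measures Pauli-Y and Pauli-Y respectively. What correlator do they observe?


|Phi+> = (|00> + |11>)/sqrt(2)
For the pure Bell state, <Y_A Y_B> = -1 (Bell-state Pauli correlator).
The maximally-mixed part I/4 has tr(I/4 * P tensor P) = 0 for any traceless Pauli P.
So <Y_A Y_B>_rho = w * (-1) + (1 - w) * 0
= 0.25 * (-1)
= -0.2500

-0.2500


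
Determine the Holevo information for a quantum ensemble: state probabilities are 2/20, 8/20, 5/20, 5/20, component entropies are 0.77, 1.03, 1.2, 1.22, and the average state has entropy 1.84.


chi = S(rho) - sum_i p_i * S(rho_i)
Weighted entropy = 2/20 * 0.77 + 8/20 * 1.03 + 5/20 * 1.2 + 5/20 * 1.22
= 1.0940
chi = 1.84 - 1.0940
= 0.7460

0.7460


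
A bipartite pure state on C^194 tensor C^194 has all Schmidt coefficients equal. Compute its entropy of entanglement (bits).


For a maximally entangled state in d x d:
S = log2(d) = log2(194)
= 7.5999

7.5999


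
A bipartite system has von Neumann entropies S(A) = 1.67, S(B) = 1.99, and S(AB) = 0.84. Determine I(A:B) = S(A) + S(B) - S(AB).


I(A:B) = S(A) + S(B) - S(AB)
= 1.67 + 1.99 - 0.84
= 2.8200

2.8200


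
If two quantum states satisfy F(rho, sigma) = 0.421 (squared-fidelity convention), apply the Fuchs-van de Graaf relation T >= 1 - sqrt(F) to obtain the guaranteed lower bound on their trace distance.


Fuchs-van de Graaf (squared-fidelity convention): 1 - sqrt(F) <= T <= sqrt(1 - F).
Lower bound: T >= 1 - sqrt(F)
sqrt(F) = sqrt(0.421) = 0.6488
T >= 1 - 0.6488
T >= 0.3512

0.3512


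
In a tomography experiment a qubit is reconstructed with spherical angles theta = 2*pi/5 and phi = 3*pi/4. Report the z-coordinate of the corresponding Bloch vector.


theta = 1.2566, phi = 2.3562
r_z = cos(theta) = 0.3090

0.3090


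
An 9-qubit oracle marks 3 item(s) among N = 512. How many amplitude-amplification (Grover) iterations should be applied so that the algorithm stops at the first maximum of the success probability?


After j Grover iterations the success probability is P(j) = sin^2((2j+1)*theta), where sin(theta) = sqrt(k/N).
N = 2^9 = 512, k = 3
sin(theta) = sqrt(k/N) = 0.07654655446
theta = arcsin(sqrt(k/N)) = 0.07662150475 rad
P(j) reaches its first maximum when (2j+1)*theta is as close as possible to pi/2, i.e. j = round(pi/(4*theta) - 1/2).
pi/(4*theta) - 1/2 = 9.7504
(For comparison, the common estimate pi/4 * sqrt(N/k) = 10.2604; the exact maximiser is used here.)
Optimal iterations = 10

10


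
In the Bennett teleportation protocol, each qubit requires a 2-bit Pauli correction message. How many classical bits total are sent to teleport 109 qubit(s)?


Quantum teleportation requires 2 classical bits per qubit teleported.
109 qubit(s) -> 2 * 109 = 218 classical bits

218


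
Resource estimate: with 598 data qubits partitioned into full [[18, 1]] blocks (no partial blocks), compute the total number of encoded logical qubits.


Each code block uses 18 physical qubits for 1 logical qubit(s).
Number of complete blocks = floor(598 / 18) = 33
Logical qubits = 33 * 1
= 33

33


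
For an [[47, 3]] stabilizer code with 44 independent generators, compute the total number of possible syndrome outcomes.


Each stabilizer generator gives a binary (+1 or -1) measurement outcome.
With 44 independent generators:
Total syndromes = 2^44
= 17592186044416

17592186044416


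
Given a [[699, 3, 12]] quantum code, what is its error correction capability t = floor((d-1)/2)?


Code parameters: [[699, 3, 12]], distance d = 12.
Number of correctable errors = floor((d-1)/2)
= floor((12 - 1)/2)
= floor(11/2)
= 5

5


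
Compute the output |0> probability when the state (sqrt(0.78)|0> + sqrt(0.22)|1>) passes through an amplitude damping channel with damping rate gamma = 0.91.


For amplitude damping with parameter gamma on state sqrt(a)|0> + sqrt(b)|1>:
alpha^2 = 0.78, beta^2 = 0.22
P(|0>) = alpha^2 + gamma * beta^2
= 0.78 + 0.91 * 0.22
= 0.78 + 0.2002
= 0.9802

0.9802


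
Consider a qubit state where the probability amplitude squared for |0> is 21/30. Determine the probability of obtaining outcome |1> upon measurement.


|alpha|^2 = 21/30 = 0.7000
|beta|^2 = 1 - 21/30 = 9/30 = 0.3000
P(|1>) = |beta|^2 = 0.3000

0.3000


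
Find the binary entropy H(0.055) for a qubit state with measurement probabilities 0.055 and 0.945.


S = -p*log2(p) - (1-p)*log2(1-p)
p = 0.0550, 1-p = 0.9450
= -0.0550 * log2(0.0550) - 0.9450 * log2(0.9450)
= -(-0.2301) - (-0.0771)
= 0.3073

0.3073


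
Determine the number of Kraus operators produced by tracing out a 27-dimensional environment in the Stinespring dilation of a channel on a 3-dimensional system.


Tracing out the environment in an orthonormal basis {|i>_E} gives Kraus operators K_i = <i|_E U |0>_E.
Number of Kraus operators = dim(H_env) = d_env
= 27

27


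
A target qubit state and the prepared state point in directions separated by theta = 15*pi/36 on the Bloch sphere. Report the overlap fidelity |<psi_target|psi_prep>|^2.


For states separated by angle theta on Bloch sphere:
F = cos^2(theta/2)
theta = 15*pi/36 = 1.3090
theta/2 = 0.6545
cos(theta/2) = 0.7934
F = 0.6294

0.6294


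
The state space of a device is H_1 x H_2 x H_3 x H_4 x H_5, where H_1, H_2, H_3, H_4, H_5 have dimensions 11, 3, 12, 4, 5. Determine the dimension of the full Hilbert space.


dim(H_1 x H_2 x H_3 x H_4 x H_5) = 11 * 3 * 12 * 4 * 5
= 33 * 12 * 4 * 5
= 396 * 4 * 5
= 1584 * 5
= 7920

7920


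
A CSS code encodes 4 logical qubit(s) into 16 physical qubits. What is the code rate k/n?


Code rate R = k/n
= 4/16
= 0.2500

0.2500


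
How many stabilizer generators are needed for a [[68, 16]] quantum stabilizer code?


For an [[n,k]] stabilizer code:
Number of stabilizer generators = n - k
= 68 - 16
= 52

52


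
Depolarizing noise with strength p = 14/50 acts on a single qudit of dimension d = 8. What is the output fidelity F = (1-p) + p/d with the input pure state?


F = (1-p) + p/d
= (1 - 0.2800) + 0.2800/8
= 0.7200 + 0.0350
= 0.7550

0.7550


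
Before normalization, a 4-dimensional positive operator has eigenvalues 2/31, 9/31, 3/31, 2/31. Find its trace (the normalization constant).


tr(M) = sum of eigenvalues
= 2/31 + 9/31 + 3/31 + 2/31
= 16/31
= 0.5161

0.5161


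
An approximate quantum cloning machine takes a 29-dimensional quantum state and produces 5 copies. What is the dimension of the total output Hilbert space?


Output space = H^(tensor 5) where dim(H) = 29
dim = 29^5
= 841 (after 2 factors)
= 24389 (after 3 factors)
= 707281 (after 4 factors)
= 20511149 (after 5 factors)
= 20511149

20511149


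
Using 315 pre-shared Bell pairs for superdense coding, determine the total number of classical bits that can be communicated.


Superdense coding allows 2 classical bits per shared entangled pair.
315 pair(s) -> 2 * 315 = 630 classical bits

630
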